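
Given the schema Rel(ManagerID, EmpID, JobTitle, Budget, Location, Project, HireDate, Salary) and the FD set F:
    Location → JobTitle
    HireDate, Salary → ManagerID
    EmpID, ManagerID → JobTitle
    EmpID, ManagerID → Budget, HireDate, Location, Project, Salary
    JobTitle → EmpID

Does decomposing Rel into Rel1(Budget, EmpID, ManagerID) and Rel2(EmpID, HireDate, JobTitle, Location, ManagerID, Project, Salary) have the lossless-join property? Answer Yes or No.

Yes

Rel1 ∩ Rel2 = {EmpID, ManagerID}; its closure under F is {Budget, EmpID, HireDate, JobTitle, Location, ManagerID, Project, Salary}.
Since Rel1 ⊆ {Budget, EmpID, HireDate, JobTitle, Location, ManagerID, Project, Salary}, the intersection is a superkey of Rel1; the decomposition is lossless.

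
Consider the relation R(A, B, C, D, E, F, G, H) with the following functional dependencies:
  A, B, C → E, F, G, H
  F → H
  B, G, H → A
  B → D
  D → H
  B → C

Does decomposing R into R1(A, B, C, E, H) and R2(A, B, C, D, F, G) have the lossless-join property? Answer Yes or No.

Yes

R1 ∩ R2 = {A, B, C}; its closure under F is {A, B, C, D, E, F, G, H}.
This includes all of R1, so the common attributes are a superkey of R1 — the join is lossless.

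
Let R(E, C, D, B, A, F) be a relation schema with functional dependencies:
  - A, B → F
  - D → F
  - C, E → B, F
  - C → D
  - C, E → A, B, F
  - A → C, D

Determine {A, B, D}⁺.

Start with {A, B, D}.
A, B → F applies; add {F} → now {A, B, D, F}.
A → C, D applies; add {C} → now {A, B, C, D, F}.
No further FD applies.

{A, B, C, D, F}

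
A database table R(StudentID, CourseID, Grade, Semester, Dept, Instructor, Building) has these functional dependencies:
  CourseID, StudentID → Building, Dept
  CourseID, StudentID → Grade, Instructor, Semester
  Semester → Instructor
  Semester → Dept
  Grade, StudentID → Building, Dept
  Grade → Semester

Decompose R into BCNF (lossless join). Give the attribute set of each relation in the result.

Candidate key of the original relation: {CourseID, StudentID}.
Within {Building, CourseID, Dept, Grade, Instructor, Semester, StudentID}: {Semester}⁺ ∩ {Building, CourseID, Dept, Grade, Instructor, Semester, StudentID} = {Dept, Instructor, Semester}, not the whole set, so Semester → Dept, Instructor violates BCNF; decompose into {Dept, Instructor, Semester} and {Building, CourseID, Grade, Semester, StudentID}.
{Dept, Instructor, Semester}: every determinant is a superkey — BCNF.
Within {Building, CourseID, Grade, Semester, StudentID}: {Grade, StudentID}⁺ ∩ {Building, CourseID, Grade, Semester, StudentID} = {Building, Grade, Semester, StudentID}, not the whole set, so Grade, StudentID → Building, Semester violates BCNF; decompose into {Building, Grade, Semester, StudentID} and {CourseID, Grade, StudentID}.
Within {Building, Grade, Semester, StudentID}: {Grade}⁺ ∩ {Building, Grade, Semester, StudentID} = {Grade, Semester}, not the whole set, so Grade → Semester violates BCNF; decompose into {Grade, Semester} and {Building, Grade, StudentID}.
{Grade, Semester}: every determinant is a superkey — BCNF.
{Building, Grade, StudentID}: every determinant is a superkey — BCNF.
{CourseID, Grade, StudentID}: every determinant is a superkey — BCNF.

{Building, Grade, StudentID}; {CourseID, Grade, StudentID}; {Dept, Instructor, Semester}; {Grade, Semester}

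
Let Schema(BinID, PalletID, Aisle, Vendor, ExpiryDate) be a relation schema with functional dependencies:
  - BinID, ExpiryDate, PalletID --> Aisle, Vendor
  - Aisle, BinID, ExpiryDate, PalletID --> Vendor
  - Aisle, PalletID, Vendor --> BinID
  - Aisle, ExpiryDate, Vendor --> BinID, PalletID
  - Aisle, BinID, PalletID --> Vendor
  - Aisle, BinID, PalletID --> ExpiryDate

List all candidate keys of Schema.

{Aisle, BinID, PalletID}⁺ = {Aisle, BinID, ExpiryDate, PalletID, Vendor}, which is every attribute, so {Aisle, BinID, PalletID} is a candidate key.
{Aisle, ExpiryDate, Vendor}⁺ = {Aisle, BinID, ExpiryDate, PalletID, Vendor}, which is every attribute, so {Aisle, ExpiryDate, Vendor} is a candidate key.
{Aisle, PalletID, Vendor}⁺ = {Aisle, BinID, ExpiryDate, PalletID, Vendor}, which is every attribute, so {Aisle, PalletID, Vendor} is a candidate key.
{BinID, ExpiryDate, PalletID}⁺ = {Aisle, BinID, ExpiryDate, PalletID, Vendor}, which is every attribute, so {BinID, ExpiryDate, PalletID} is a candidate key.
These are minimal and exhaustive — every other superkey contains one of them.

{Aisle, BinID, PalletID}, {Aisle, ExpiryDate, Vendor}, {Aisle, PalletID, Vendor}, {BinID, ExpiryDate, PalletID}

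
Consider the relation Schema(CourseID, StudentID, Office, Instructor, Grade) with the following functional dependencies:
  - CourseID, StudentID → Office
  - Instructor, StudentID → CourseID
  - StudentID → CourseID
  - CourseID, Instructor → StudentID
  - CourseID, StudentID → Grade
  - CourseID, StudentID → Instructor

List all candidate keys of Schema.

{CourseID, Instructor}, {StudentID}

{StudentID}⁺ = {CourseID, Grade, Instructor, Office, StudentID} — all of the relation — so {StudentID} is a candidate key.
{CourseID, Instructor}⁺ = {CourseID, Grade, Instructor, Office, StudentID} — all of the relation — so {CourseID, Instructor} is a candidate key.
These are minimal and exhaustive — every other superkey contains one of them.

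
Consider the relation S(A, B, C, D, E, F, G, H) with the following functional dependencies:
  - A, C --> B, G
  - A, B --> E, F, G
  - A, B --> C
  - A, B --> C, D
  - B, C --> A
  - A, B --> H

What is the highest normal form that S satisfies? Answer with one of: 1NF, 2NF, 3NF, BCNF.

BCNF

Candidate keys: {A, B}, {A, C}, {B, C}. Prime attributes: {A, B, C}.
Each dependency's left side is a superkey — BCNF holds.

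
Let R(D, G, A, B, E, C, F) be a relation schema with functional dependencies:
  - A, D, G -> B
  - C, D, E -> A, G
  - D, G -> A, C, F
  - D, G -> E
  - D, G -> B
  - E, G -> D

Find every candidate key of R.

{D, G}⁺ = {A, B, C, D, E, F, G} — all of the relation — so {D, G} is a candidate key.
{E, G}⁺ = {A, B, C, D, E, F, G} — all of the relation — so {E, G} is a candidate key.
{C, D, E}⁺ = {A, B, C, D, E, F, G} — all of the relation — so {C, D, E} is a candidate key.
These are minimal and exhaustive — every other superkey contains one of them.

{C, D, E}, {D, G}, {E, G}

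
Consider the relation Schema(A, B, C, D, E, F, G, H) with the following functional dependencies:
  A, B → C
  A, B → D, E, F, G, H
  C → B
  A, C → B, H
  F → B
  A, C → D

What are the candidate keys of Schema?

No FD produces {A}, so it must be in every candidate key.
{A, B}⁺ = {A, B, C, D, E, F, G, H}, which is every attribute, so {A, B} is a candidate key.
{A, C}⁺ = {A, B, C, D, E, F, G, H}, which is every attribute, so {A, C} is a candidate key.
{A, F}⁺ = {A, B, C, D, E, F, G, H}, which is every attribute, so {A, F} is a candidate key.
No proper subset of any of these is a key, and no other minimal superkey exists.

{A, B}, {A, C}, {A, F}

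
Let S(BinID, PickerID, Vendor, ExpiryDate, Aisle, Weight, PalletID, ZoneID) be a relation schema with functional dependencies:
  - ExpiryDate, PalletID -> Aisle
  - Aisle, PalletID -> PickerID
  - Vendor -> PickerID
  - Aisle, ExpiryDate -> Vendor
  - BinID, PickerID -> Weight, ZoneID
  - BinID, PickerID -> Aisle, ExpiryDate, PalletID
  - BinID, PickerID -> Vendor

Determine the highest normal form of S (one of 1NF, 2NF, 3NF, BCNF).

Candidate keys: {Aisle, BinID, ExpiryDate}, {Aisle, BinID, PalletID}, {BinID, ExpiryDate, PalletID}, {BinID, PickerID}, {BinID, Vendor}. Prime attributes: {Aisle, BinID, ExpiryDate, PalletID, PickerID, Vendor}.
ExpiryDate, PalletID -> Aisle: {ExpiryDate, PalletID}⁺ = {Aisle, ExpiryDate, PalletID, PickerID, Vendor}, which is not all of the attributes, so the left side is not a superkey — BCNF is violated.
Since {Aisle} ⊆ prime attributes and every other non-superkey FD also has a prime right side, the schema is in 3NF.

3NF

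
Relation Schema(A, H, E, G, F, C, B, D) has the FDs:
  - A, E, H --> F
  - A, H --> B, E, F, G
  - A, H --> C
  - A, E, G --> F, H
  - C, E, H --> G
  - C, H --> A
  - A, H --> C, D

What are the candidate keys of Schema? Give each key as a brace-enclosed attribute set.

{A, H} is a candidate key since {A, H}⁺ = {A, B, C, D, E, F, G, H} covers every attribute.
{C, H} is a candidate key since {C, H}⁺ = {A, B, C, D, E, F, G, H} covers every attribute.
{A, E, G} is a candidate key since {A, E, G}⁺ = {A, B, C, D, E, F, G, H} covers every attribute.
Any other superkey properly contains one of these, so there are no further candidate keys.

{A, E, G}, {A, H}, {C, H}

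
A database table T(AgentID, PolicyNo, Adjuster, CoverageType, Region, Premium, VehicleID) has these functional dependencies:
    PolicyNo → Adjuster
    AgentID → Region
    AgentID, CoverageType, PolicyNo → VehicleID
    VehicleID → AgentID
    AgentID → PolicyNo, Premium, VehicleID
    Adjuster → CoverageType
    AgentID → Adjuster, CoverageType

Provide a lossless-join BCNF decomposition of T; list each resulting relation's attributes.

{Adjuster, CoverageType}; {Adjuster, PolicyNo}; {AgentID, PolicyNo, Premium, Region, VehicleID}

Candidate keys of the original relation: {AgentID}, {VehicleID}.
{Adjuster, AgentID, CoverageType, PolicyNo, Premium, Region, VehicleID}: {PolicyNo} determines {Adjuster, CoverageType, PolicyNo} here but is not a superkey — split on PolicyNo → Adjuster, CoverageType, giving {Adjuster, CoverageType, PolicyNo} and {AgentID, PolicyNo, Premium, Region, VehicleID}.
{Adjuster, CoverageType, PolicyNo}: {Adjuster} determines {Adjuster, CoverageType} here but is not a superkey — split on Adjuster → CoverageType, giving {Adjuster, CoverageType} and {Adjuster, PolicyNo}.
{Adjuster, CoverageType}: every determinant is a superkey — BCNF.
{Adjuster, PolicyNo}: every determinant is a superkey — BCNF.
{AgentID, PolicyNo, Premium, Region, VehicleID}: every determinant is a superkey — BCNF.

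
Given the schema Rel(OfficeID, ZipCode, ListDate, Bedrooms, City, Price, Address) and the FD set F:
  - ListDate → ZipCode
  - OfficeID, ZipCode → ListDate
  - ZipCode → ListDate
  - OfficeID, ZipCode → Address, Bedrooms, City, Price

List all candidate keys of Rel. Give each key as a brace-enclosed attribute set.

{ListDate, OfficeID}, {OfficeID, ZipCode}

{OfficeID} never appears on the right of any FD, so every key must include it.
{ListDate, OfficeID} is a candidate key since {ListDate, OfficeID}⁺ = {Address, Bedrooms, City, ListDate, OfficeID, Price, ZipCode} covers every attribute.
{OfficeID, ZipCode} is a candidate key since {OfficeID, ZipCode}⁺ = {Address, Bedrooms, City, ListDate, OfficeID, Price, ZipCode} covers every attribute.
No proper subset of any of these is a key, and no other minimal superkey exists.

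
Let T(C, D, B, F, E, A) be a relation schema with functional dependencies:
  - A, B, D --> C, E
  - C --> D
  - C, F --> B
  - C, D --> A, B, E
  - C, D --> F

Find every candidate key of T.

{A, B, D}, {C}

{C}⁺ = {A, B, C, D, E, F} — all of the relation — so {C} is a candidate key.
{A, B, D}⁺ = {A, B, C, D, E, F} — all of the relation — so {A, B, D} is a candidate key.
These are minimal and exhaustive — every other superkey contains one of them.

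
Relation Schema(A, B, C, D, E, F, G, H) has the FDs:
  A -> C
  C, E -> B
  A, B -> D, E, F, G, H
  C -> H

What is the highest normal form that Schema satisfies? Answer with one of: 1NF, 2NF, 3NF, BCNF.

Candidate keys: {A, B}, {A, E}. Prime attributes: {A, B, E}.
For A -> C we have {A}⁺ = {A, C, H}; {A} is not a superkey, so BCNF fails.
A -> C has non-prime {C} on the right and a non-superkey on the left, so 3NF fails.
The proper key subset {A} of {A, B} determines non-prime {C, H}, so the relation is not even in 2NF.

1NF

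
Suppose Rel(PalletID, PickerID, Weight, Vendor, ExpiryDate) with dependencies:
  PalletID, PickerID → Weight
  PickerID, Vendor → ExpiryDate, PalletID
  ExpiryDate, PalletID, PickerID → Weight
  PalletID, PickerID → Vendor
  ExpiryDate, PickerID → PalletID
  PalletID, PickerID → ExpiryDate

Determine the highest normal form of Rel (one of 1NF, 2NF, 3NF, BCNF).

BCNF

Candidate keys: {ExpiryDate, PickerID}, {PalletID, PickerID}, {PickerID, Vendor}. Prime attributes: {ExpiryDate, PalletID, PickerID, Vendor}.
The left-hand side of every FD is a superkey, so BCNF is satisfied.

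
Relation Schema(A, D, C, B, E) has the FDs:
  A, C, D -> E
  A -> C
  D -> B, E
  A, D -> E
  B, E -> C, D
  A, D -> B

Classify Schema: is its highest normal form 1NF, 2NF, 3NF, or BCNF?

1NF

Candidate keys: {A, B, E}, {A, D}. Prime attributes: {A, B, D, E}.
For A -> C we have {A}⁺ = {A, C}; {A} is not a superkey, so BCNF fails.
A -> C determines the non-prime attribute {C} from a non-superkey — 3NF is violated.
{A} is a proper subset of the key {A, D}, and {A}⁺ contains the non-prime attribute {C} — a partial dependency, so 2NF is violated.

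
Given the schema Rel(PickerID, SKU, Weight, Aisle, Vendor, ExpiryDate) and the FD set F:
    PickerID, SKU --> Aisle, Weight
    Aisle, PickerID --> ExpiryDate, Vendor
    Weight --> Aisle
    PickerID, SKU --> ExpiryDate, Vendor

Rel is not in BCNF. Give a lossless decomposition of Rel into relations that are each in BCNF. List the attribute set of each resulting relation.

Candidate key of the original relation: {PickerID, SKU}.
In {Aisle, ExpiryDate, PickerID, SKU, Vendor, Weight}, {Aisle, PickerID} is not a superkey ({Aisle, PickerID}⁺ restricted to this set is {Aisle, ExpiryDate, PickerID, Vendor}), so split on Aisle, PickerID --> ExpiryDate, Vendor into {Aisle, ExpiryDate, PickerID, Vendor} and {Aisle, PickerID, SKU, Weight}.
{Aisle, ExpiryDate, PickerID, Vendor}: every determinant is a superkey — BCNF.
In {Aisle, PickerID, SKU, Weight}, {Weight} is not a superkey ({Weight}⁺ restricted to this set is {Aisle, Weight}), so split on Weight --> Aisle into {Aisle, Weight} and {PickerID, SKU, Weight}.
{Aisle, Weight}: every determinant is a superkey — BCNF.
{PickerID, SKU, Weight}: every determinant is a superkey — BCNF.

{Aisle, ExpiryDate, PickerID, Vendor}; {Aisle, Weight}; {PickerID, SKU, Weight}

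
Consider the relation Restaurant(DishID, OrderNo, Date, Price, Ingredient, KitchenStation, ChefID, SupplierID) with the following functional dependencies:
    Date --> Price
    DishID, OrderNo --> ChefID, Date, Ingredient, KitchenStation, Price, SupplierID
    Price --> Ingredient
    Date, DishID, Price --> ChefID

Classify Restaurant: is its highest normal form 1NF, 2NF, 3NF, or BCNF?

2NF

Candidate key: {DishID, OrderNo}. Prime attributes: {DishID, OrderNo}.
Date --> Price: {Date}⁺ = {Date, Ingredient, Price}, which is not all of the attributes, so the left side is not a superkey — BCNF is violated.
Date --> Price has non-prime {Price} on the right and a non-superkey on the left, so 3NF fails.
No non-prime attribute depends on a proper subset of any candidate key, so 2NF holds.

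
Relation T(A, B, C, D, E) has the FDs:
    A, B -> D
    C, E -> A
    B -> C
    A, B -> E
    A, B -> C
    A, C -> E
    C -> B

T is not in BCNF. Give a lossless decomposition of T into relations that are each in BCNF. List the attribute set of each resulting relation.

{A, B, D, E}; {B, C}

Candidate keys of the original relation: {A, B}, {A, C}, {B, E}, {C, E}.
In {A, B, C, D, E}, {B} is not a superkey ({B}⁺ restricted to this set is {B, C}), so split on B -> C into {B, C} and {A, B, D, E}.
{B, C}: every determinant is a superkey — BCNF.
{A, B, D, E}: every determinant is a superkey — BCNF.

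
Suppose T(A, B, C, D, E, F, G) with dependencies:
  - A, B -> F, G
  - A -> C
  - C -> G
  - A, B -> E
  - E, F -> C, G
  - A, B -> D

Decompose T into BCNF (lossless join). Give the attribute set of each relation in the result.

Candidate key of the original relation: {A, B}.
In {A, B, C, D, E, F, G}, {A} is not a superkey ({A}⁺ restricted to this set is {A, C, G}), so split on A -> C, G into {A, C, G} and {A, B, D, E, F}.
In {A, C, G}, {C} is not a superkey ({C}⁺ restricted to this set is {C, G}), so split on C -> G into {C, G} and {A, C}.
{C, G}: every determinant is a superkey — BCNF.
{A, C}: every determinant is a superkey — BCNF.
{A, B, D, E, F}: every determinant is a superkey — BCNF.

{A, B, D, E, F}; {A, C}; {C, G}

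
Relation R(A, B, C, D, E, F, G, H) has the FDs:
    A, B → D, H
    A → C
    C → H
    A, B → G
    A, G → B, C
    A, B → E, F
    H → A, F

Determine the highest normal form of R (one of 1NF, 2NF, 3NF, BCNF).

1NF

Candidate keys: {A, B}, {A, G}, {B, C}, {B, H}, {C, G}, {G, H}. Prime attributes: {A, B, C, G, H}.
For A → C we have {A}⁺ = {A, C, F, H}; {A} is not a superkey, so BCNF fails.
H → A, F has non-prime {F} on the right and a non-superkey on the left, so 3NF fails.
The proper key subset {A} of {A, B} determines non-prime {F}, so the relation is not even in 2NF.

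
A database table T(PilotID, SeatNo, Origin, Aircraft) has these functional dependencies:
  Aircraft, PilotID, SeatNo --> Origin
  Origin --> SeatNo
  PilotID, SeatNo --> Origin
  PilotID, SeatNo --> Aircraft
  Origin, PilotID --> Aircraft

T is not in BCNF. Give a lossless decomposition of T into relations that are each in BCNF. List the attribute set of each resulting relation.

{Aircraft, Origin, PilotID}; {Origin, SeatNo}

Candidate keys of the original relation: {Origin, PilotID}, {PilotID, SeatNo}.
In {Aircraft, Origin, PilotID, SeatNo}, {Origin} is not a superkey ({Origin}⁺ restricted to this set is {Origin, SeatNo}), so split on Origin --> SeatNo into {Origin, SeatNo} and {Aircraft, Origin, PilotID}.
{Origin, SeatNo} is in BCNF.
{Aircraft, Origin, PilotID} is in BCNF.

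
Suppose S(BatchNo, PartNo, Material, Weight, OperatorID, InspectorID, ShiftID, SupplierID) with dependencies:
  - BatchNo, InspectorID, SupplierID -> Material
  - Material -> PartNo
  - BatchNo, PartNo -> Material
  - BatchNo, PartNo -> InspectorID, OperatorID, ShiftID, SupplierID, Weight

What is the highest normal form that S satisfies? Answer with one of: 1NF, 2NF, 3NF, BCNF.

3NF

Candidate keys: {BatchNo, InspectorID, SupplierID}, {BatchNo, Material}, {BatchNo, PartNo}. Prime attributes: {BatchNo, InspectorID, Material, PartNo, SupplierID}.
Material -> PartNo breaks BCNF: {Material}⁺ = {Material, PartNo}, so {Material} is not a superkey.
Since {PartNo} ⊆ prime attributes and every other non-superkey FD also has a prime right side, the schema is in 3NF.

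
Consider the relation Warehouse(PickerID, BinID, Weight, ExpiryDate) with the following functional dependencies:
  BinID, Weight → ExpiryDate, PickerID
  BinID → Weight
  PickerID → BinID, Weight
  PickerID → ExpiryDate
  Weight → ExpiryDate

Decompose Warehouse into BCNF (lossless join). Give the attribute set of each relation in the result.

Candidate keys of the original relation: {BinID}, {PickerID}.
{BinID, ExpiryDate, PickerID, Weight}: {Weight} determines {ExpiryDate, Weight} here but is not a superkey — split on Weight → ExpiryDate, giving {ExpiryDate, Weight} and {BinID, PickerID, Weight}.
{ExpiryDate, Weight} is in BCNF.
{BinID, PickerID, Weight} is in BCNF.

{BinID, PickerID, Weight}; {ExpiryDate, Weight}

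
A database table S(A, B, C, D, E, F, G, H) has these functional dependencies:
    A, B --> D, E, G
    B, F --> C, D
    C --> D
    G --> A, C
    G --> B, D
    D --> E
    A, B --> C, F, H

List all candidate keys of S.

{A, B}, {G}

{G}⁺ = {A, B, C, D, E, F, G, H} — all of the relation — so {G} is a candidate key.
{A, B}⁺ = {A, B, C, D, E, F, G, H} — all of the relation — so {A, B} is a candidate key.
These are minimal and exhaustive — every other superkey contains one of them.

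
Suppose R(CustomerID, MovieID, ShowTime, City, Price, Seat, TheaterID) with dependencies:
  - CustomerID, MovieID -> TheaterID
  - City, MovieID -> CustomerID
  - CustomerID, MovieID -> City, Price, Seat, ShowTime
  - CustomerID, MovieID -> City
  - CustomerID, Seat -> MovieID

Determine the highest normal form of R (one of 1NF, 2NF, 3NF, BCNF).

Candidate keys: {City, MovieID}, {CustomerID, MovieID}, {CustomerID, Seat}. Prime attributes: {City, CustomerID, MovieID, Seat}.
The left-hand side of every FD is a superkey, so BCNF is satisfied.

BCNF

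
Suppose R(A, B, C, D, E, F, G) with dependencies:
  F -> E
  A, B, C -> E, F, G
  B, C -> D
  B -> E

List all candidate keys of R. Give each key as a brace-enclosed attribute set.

{A, B, C} never appear on the right of any FD, so every key must include all of them.
{A, B, C}⁺ = {A, B, C, D, E, F, G} — all of the relation — so {A, B, C} is a candidate key.
No smaller or unrelated set reaches every attribute, so there are no other keys.

{A, B, C}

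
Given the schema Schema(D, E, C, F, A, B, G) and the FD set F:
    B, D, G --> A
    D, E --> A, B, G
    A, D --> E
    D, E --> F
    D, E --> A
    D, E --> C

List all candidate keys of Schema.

No FD produces {D}, so it must be in every candidate key.
{A, D}⁺ = {A, B, C, D, E, F, G} — all of the relation — so {A, D} is a candidate key.
{D, E}⁺ = {A, B, C, D, E, F, G} — all of the relation — so {D, E} is a candidate key.
{B, D, G}⁺ = {A, B, C, D, E, F, G} — all of the relation — so {B, D, G} is a candidate key.
No proper subset of any of these is a key, and no other minimal superkey exists.

{A, D}, {B, D, G}, {D, E}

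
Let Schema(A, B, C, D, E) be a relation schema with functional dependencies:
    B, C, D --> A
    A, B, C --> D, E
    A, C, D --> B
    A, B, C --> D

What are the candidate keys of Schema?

Attributes never on any right-hand side: {C} — every candidate key must contain it.
{A, B, C} is a candidate key since {A, B, C}⁺ = {A, B, C, D, E} covers every attribute.
{A, C, D} is a candidate key since {A, C, D}⁺ = {A, B, C, D, E} covers every attribute.
{B, C, D} is a candidate key since {B, C, D}⁺ = {A, B, C, D, E} covers every attribute.
No proper subset of any of these is a key, and no other minimal superkey exists.

{A, B, C}, {A, C, D}, {B, C, D}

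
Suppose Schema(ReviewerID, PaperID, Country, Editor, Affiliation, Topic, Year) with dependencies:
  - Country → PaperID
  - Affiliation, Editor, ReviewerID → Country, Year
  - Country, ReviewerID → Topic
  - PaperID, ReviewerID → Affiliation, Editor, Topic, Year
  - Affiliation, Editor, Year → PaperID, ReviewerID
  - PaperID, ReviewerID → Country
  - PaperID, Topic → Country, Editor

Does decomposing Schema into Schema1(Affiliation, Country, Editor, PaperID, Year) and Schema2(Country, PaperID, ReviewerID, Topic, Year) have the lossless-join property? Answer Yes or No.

Common attributes: {Country, PaperID, Year}; their closure is {Country, PaperID, Year}.
Neither Schema1 nor Schema2 is contained in that closure, so the decomposition is lossy.

No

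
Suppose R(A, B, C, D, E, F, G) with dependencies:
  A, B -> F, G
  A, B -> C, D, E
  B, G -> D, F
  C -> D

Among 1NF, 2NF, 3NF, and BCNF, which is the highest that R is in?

2NF

Candidate key: {A, B}. Prime attributes: {A, B}.
B, G -> D, F: {B, G}⁺ = {B, D, F, G}, which is not all of the attributes, so the left side is not a superkey — BCNF is violated.
B, G -> D, F has non-prime {D, F} on the right and a non-superkey on the left, so 3NF fails.
Checking every proper subset of each key, none determines a non-prime attribute — 2NF is satisfied.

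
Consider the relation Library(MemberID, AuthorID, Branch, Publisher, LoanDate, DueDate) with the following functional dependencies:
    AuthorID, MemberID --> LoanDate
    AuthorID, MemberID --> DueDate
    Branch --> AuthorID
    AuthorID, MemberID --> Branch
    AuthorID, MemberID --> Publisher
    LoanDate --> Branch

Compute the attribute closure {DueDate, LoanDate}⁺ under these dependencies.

Start with {DueDate, LoanDate}.
LoanDate --> Branch applies; add {Branch} → now {Branch, DueDate, LoanDate}.
Branch --> AuthorID applies; add {AuthorID} → now {AuthorID, Branch, DueDate, LoanDate}.
No further FD applies.

{AuthorID, Branch, DueDate, LoanDate}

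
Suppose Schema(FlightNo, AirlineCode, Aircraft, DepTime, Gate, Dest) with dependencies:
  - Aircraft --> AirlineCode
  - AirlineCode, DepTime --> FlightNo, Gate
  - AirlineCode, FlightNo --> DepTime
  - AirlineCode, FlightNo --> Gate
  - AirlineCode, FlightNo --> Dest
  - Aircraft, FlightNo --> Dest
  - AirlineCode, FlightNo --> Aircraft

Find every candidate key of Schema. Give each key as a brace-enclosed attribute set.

{Aircraft, DepTime}, {Aircraft, FlightNo}, {AirlineCode, DepTime}, {AirlineCode, FlightNo}

{Aircraft, DepTime}⁺ = {Aircraft, AirlineCode, DepTime, Dest, FlightNo, Gate}, which is every attribute, so {Aircraft, DepTime} is a candidate key.
{Aircraft, FlightNo}⁺ = {Aircraft, AirlineCode, DepTime, Dest, FlightNo, Gate}, which is every attribute, so {Aircraft, FlightNo} is a candidate key.
{AirlineCode, DepTime}⁺ = {Aircraft, AirlineCode, DepTime, Dest, FlightNo, Gate}, which is every attribute, so {AirlineCode, DepTime} is a candidate key.
{AirlineCode, FlightNo}⁺ = {Aircraft, AirlineCode, DepTime, Dest, FlightNo, Gate}, which is every attribute, so {AirlineCode, FlightNo} is a candidate key.
Any other superkey properly contains one of these, so there are no further candidate keys.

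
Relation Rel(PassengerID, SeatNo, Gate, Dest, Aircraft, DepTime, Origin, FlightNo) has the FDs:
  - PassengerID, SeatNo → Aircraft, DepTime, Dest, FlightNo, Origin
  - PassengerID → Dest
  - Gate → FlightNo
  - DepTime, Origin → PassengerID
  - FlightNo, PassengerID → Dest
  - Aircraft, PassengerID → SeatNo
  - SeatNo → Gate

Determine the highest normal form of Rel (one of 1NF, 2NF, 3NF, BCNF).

1NF

Candidate keys: {Aircraft, DepTime, Origin}, {Aircraft, PassengerID}, {DepTime, Origin, SeatNo}, {PassengerID, SeatNo}. Prime attributes: {Aircraft, DepTime, Origin, PassengerID, SeatNo}.
PassengerID → Dest: {PassengerID}⁺ = {Dest, PassengerID}, which is not all of the attributes, so the left side is not a superkey — BCNF is violated.
PassengerID → Dest determines the non-prime attribute {Dest} from a non-superkey — 3NF is violated.
The proper key subset {PassengerID} of {Aircraft, PassengerID} determines non-prime {Dest}, so the relation is not even in 2NF.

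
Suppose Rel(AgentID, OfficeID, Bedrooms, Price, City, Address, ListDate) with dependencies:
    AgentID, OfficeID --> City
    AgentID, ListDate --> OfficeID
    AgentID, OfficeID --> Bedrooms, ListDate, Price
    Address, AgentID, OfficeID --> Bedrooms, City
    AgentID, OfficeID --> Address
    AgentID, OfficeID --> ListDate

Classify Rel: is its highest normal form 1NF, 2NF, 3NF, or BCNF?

Candidate keys: {AgentID, ListDate}, {AgentID, OfficeID}. Prime attributes: {AgentID, ListDate, OfficeID}.
Each dependency's left side is a superkey — BCNF holds.

BCNF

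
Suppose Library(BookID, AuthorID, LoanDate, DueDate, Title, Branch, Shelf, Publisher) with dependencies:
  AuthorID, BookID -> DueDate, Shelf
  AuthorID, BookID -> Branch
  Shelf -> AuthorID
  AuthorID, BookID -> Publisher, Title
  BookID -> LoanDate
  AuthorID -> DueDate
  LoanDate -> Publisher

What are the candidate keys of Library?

No FD produces {BookID}, so it must be in every candidate key.
{AuthorID, BookID}⁺ = {AuthorID, BookID, Branch, DueDate, LoanDate, Publisher, Shelf, Title}, which is every attribute, so {AuthorID, BookID} is a candidate key.
{BookID, Shelf}⁺ = {AuthorID, BookID, Branch, DueDate, LoanDate, Publisher, Shelf, Title}, which is every attribute, so {BookID, Shelf} is a candidate key.
These are minimal and exhaustive — every other superkey contains one of them.

{AuthorID, BookID}, {BookID, Shelf}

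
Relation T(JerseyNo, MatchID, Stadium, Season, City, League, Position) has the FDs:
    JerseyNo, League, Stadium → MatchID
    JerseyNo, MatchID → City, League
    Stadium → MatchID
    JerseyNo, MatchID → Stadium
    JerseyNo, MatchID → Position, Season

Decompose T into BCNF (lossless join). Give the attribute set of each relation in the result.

{City, JerseyNo, League, Position, Season, Stadium}; {MatchID, Stadium}

Candidate keys of the original relation: {JerseyNo, MatchID}, {JerseyNo, Stadium}.
{City, JerseyNo, League, MatchID, Position, Season, Stadium}: {Stadium} determines {MatchID, Stadium} here but is not a superkey — split on Stadium → MatchID, giving {MatchID, Stadium} and {City, JerseyNo, League, Position, Season, Stadium}.
{MatchID, Stadium}: every determinant is a superkey — BCNF.
{City, JerseyNo, League, Position, Season, Stadium}: every determinant is a superkey — BCNF.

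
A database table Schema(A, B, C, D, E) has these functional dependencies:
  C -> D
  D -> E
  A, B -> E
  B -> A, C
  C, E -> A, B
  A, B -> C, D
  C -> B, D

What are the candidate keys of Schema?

{B}, {C}

Closure of {B} is {A, B, C, D, E}, the whole schema; {B} is a candidate key.
Closure of {C} is {A, B, C, D, E}, the whole schema; {C} is a candidate key.
No proper subset of any of these is a key, and no other minimal superkey exists.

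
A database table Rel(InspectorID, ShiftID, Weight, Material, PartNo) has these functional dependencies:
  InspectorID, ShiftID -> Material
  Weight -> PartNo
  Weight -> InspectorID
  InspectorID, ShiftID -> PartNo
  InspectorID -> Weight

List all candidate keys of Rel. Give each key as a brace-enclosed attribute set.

No FD produces {ShiftID}, so it must be in every candidate key.
{InspectorID, ShiftID}⁺ = {InspectorID, Material, PartNo, ShiftID, Weight} — all of the relation — so {InspectorID, ShiftID} is a candidate key.
{ShiftID, Weight}⁺ = {InspectorID, Material, PartNo, ShiftID, Weight} — all of the relation — so {ShiftID, Weight} is a candidate key.
These are minimal and exhaustive — every other superkey contains one of them.

{InspectorID, ShiftID}, {ShiftID, Weight}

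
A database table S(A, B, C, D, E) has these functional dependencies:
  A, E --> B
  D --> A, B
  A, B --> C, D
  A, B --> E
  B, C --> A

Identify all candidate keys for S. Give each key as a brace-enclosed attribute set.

Closure of {D} is {A, B, C, D, E}, the whole schema; {D} is a candidate key.
Closure of {A, B} is {A, B, C, D, E}, the whole schema; {A, B} is a candidate key.
Closure of {A, E} is {A, B, C, D, E}, the whole schema; {A, E} is a candidate key.
Closure of {B, C} is {A, B, C, D, E}, the whole schema; {B, C} is a candidate key.
These are minimal and exhaustive — every other superkey contains one of them.

{A, B}, {A, E}, {B, C}, {D}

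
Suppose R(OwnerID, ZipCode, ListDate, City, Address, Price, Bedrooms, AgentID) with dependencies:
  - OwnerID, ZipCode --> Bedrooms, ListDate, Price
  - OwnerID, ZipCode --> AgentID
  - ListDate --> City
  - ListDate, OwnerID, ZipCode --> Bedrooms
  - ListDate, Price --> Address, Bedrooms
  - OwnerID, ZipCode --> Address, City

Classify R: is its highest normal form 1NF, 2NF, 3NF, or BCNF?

2NF

Candidate key: {OwnerID, ZipCode}. Prime attributes: {OwnerID, ZipCode}.
ListDate --> City: {ListDate}⁺ = {City, ListDate}, which is not all of the attributes, so the left side is not a superkey — BCNF is violated.
Because {City} is non-prime and the left side of ListDate --> City is not a superkey, the relation is not in 3NF.
Checking every proper subset of each key, none determines a non-prime attribute — 2NF is satisfied.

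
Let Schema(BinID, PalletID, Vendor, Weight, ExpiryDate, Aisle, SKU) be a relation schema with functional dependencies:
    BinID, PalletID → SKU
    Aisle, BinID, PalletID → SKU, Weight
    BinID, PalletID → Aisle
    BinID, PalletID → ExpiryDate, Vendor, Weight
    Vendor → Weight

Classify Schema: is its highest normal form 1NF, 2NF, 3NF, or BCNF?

2NF

Candidate key: {BinID, PalletID}. Prime attributes: {BinID, PalletID}.
Vendor → Weight breaks BCNF: {Vendor}⁺ = {Vendor, Weight}, so {Vendor} is not a superkey.
Because {Weight} is non-prime and the left side of Vendor → Weight is not a superkey, the relation is not in 3NF.
No proper subset of a key has a non-prime attribute in its closure, so there is no partial dependency; 2NF holds.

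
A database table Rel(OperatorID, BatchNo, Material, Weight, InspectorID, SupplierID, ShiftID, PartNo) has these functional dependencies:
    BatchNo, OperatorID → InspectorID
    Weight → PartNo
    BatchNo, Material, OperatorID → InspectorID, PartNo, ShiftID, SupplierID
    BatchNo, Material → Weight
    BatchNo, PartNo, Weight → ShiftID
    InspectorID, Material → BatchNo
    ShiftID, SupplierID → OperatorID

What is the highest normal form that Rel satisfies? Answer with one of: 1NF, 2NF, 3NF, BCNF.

1NF

Candidate keys: {BatchNo, Material, OperatorID}, {BatchNo, Material, SupplierID}, {InspectorID, Material, OperatorID}, {InspectorID, Material, SupplierID}. Prime attributes: {BatchNo, InspectorID, Material, OperatorID, SupplierID}.
BatchNo, OperatorID → InspectorID breaks BCNF: {BatchNo, OperatorID}⁺ = {BatchNo, InspectorID, OperatorID}, so {BatchNo, OperatorID} is not a superkey.
Weight → PartNo determines the non-prime attribute {PartNo} from a non-superkey — 3NF is violated.
The proper key subset {BatchNo, Material} of {BatchNo, Material, OperatorID} determines non-prime {PartNo, ShiftID, Weight}, so the relation is not even in 2NF.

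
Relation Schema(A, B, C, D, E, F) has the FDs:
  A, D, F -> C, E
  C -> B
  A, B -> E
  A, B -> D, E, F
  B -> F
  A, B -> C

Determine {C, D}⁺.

Start with {C, D}.
C -> B applies; add {B} → now {B, C, D}.
B -> F applies; add {F} → now {B, C, D, F}.
No further FD applies.

{B, C, D, F}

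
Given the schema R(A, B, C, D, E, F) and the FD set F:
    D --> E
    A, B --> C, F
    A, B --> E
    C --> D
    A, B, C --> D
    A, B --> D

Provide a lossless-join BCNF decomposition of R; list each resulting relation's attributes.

{A, B, C, F}; {C, D}; {D, E}

Candidate key of the original relation: {A, B}.
In {A, B, C, D, E, F}, {D} is not a superkey ({D}⁺ restricted to this set is {D, E}), so split on D --> E into {D, E} and {A, B, C, D, F}.
{D, E} has no BCNF violation.
In {A, B, C, D, F}, {C} is not a superkey ({C}⁺ restricted to this set is {C, D}), so split on C --> D into {C, D} and {A, B, C, F}.
{C, D} has no BCNF violation.
{A, B, C, F} has no BCNF violation.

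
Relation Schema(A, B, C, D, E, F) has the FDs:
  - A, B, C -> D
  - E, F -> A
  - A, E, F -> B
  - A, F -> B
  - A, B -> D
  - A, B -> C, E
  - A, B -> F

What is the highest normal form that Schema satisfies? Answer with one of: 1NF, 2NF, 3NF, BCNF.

BCNF

Candidate keys: {A, B}, {A, F}, {E, F}. Prime attributes: {A, B, E, F}.
Every FD has a superkey on the left, so the relation is in BCNF.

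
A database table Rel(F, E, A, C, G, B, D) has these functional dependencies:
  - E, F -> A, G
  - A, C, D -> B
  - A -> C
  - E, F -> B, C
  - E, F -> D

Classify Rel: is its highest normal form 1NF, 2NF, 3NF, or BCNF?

2NF

Candidate key: {E, F}. Prime attributes: {E, F}.
A, C, D -> B breaks BCNF: {A, C, D}⁺ = {A, B, C, D}, so {A, C, D} is not a superkey.
A, C, D -> B has non-prime {B} on the right and a non-superkey on the left, so 3NF fails.
Checking every proper subset of each key, none determines a non-prime attribute — 2NF is satisfied.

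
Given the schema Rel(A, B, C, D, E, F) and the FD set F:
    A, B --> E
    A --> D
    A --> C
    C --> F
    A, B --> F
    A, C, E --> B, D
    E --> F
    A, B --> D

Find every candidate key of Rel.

{A, B}, {A, E}

Attributes never on any right-hand side: {A} — every candidate key must contain it.
{A, B} is a candidate key since {A, B}⁺ = {A, B, C, D, E, F} covers every attribute.
{A, E} is a candidate key since {A, E}⁺ = {A, B, C, D, E, F} covers every attribute.
Any other superkey properly contains one of these, so there are no further candidate keys.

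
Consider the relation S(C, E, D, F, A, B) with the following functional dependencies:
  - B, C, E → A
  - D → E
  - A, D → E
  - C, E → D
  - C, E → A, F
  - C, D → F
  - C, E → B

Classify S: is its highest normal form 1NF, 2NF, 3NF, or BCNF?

3NF

Candidate keys: {C, D}, {C, E}. Prime attributes: {C, D, E}.
For D → E we have {D}⁺ = {D, E}; {D} is not a superkey, so BCNF fails.
Since {E} ⊆ prime attributes and every other non-superkey FD also has a prime right side, the schema is in 3NF.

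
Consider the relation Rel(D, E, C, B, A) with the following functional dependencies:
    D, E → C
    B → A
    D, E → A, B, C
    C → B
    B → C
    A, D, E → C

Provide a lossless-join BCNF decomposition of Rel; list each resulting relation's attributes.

Candidate key of the original relation: {D, E}.
Within {A, B, C, D, E}: {B}⁺ ∩ {A, B, C, D, E} = {A, B, C}, not the whole set, so B → A, C violates BCNF; decompose into {A, B, C} and {B, D, E}.
{A, B, C} is in BCNF.
{B, D, E} is in BCNF.

{A, B, C}; {B, D, E}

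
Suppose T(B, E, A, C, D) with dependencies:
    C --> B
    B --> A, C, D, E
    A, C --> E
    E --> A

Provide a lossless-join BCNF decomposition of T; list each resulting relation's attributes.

Candidate keys of the original relation: {B}, {C}.
{A, B, C, D, E}: {E} determines {A, E} here but is not a superkey — split on E --> A, giving {A, E} and {B, C, D, E}.
{A, E} has no BCNF violation.
{B, C, D, E} has no BCNF violation.

{A, E}; {B, C, D, E}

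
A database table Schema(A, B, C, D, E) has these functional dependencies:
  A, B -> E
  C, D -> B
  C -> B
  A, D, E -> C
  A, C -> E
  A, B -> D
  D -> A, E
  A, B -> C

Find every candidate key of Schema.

{A, B}, {A, C}, {D}

{D}⁺ = {A, B, C, D, E} — all of the relation — so {D} is a candidate key.
{A, B}⁺ = {A, B, C, D, E} — all of the relation — so {A, B} is a candidate key.
{A, C}⁺ = {A, B, C, D, E} — all of the relation — so {A, C} is a candidate key.
Any other superkey properly contains one of these, so there are no further candidate keys.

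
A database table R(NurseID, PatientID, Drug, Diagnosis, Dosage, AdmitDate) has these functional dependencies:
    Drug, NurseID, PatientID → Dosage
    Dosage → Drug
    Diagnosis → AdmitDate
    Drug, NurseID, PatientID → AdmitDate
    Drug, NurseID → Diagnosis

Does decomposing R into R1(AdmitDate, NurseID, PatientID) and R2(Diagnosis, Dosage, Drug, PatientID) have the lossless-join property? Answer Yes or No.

No

R1 ∩ R2 = {PatientID}; its closure under F is {PatientID}.
The closure covers neither R1 nor R2 entirely; the join is not lossless.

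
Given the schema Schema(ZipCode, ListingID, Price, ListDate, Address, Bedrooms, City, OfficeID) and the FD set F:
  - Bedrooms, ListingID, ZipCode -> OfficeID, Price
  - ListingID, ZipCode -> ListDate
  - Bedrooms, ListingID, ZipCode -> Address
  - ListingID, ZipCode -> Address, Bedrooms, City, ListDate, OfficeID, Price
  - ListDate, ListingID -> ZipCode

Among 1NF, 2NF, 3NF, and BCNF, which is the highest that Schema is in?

BCNF

Candidate keys: {ListDate, ListingID}, {ListingID, ZipCode}. Prime attributes: {ListDate, ListingID, ZipCode}.
Each dependency's left side is a superkey — BCNF holds.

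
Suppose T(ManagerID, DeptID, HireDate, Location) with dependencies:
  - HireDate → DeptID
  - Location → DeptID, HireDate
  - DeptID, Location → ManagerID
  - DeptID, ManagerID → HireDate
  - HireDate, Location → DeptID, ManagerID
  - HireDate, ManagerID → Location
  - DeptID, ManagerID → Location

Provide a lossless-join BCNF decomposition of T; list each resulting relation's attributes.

Candidate keys of the original relation: {DeptID, ManagerID}, {HireDate, ManagerID}, {Location}.
Within {DeptID, HireDate, Location, ManagerID}: {HireDate}⁺ ∩ {DeptID, HireDate, Location, ManagerID} = {DeptID, HireDate}, not the whole set, so HireDate → DeptID violates BCNF; decompose into {DeptID, HireDate} and {HireDate, Location, ManagerID}.
{DeptID, HireDate} is in BCNF.
{HireDate, Location, ManagerID} is in BCNF.

{DeptID, HireDate}; {HireDate, Location, ManagerID}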